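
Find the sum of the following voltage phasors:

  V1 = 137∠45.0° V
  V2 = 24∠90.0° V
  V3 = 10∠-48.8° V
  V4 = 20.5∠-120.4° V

Step 1 — Convert each phasor to rectangular form:
  V1 = 137·(cos(45.0°) + j·sin(45.0°)) = 96.87 + j96.87 V
  V2 = 24·(cos(90.0°) + j·sin(90.0°)) = 0 + j24 V
  V3 = 10·(cos(-48.8°) + j·sin(-48.8°)) = 6.587 - j7.524 V
  V4 = 20.5·(cos(-120.4°) + j·sin(-120.4°)) = -10.37 - j17.68 V
Step 2 — Sum components: V_total = 93.09 + j95.67 V.
Step 3 — Convert to polar: |V_total| = 133.5 V, ∠V_total = 45.8°.

V_total = 133.5∠45.8° V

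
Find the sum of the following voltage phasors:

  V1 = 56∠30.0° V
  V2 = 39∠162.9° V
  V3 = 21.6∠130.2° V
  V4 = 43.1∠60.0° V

Step 1 — Convert each phasor to rectangular form:
  V1 = 56·(cos(30.0°) + j·sin(30.0°)) = 48.5 + j28 V
  V2 = 39·(cos(162.9°) + j·sin(162.9°)) = -37.28 + j11.47 V
  V3 = 21.6·(cos(130.2°) + j·sin(130.2°)) = -13.94 + j16.5 V
  V4 = 43.1·(cos(60.0°) + j·sin(60.0°)) = 21.55 + j37.33 V
Step 2 — Sum components: V_total = 18.83 + j93.29 V.
Step 3 — Convert to polar: |V_total| = 95.17 V, ∠V_total = 78.6°.

V_total = 95.17∠78.6° V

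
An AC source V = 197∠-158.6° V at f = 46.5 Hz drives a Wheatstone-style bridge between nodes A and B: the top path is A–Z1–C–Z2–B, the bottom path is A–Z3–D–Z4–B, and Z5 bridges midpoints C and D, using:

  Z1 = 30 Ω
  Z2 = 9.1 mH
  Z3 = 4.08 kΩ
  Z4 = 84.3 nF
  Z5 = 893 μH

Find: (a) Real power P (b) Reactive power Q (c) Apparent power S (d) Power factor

Step 1 — Angular frequency: ω = 2π·f = 2π·46.5 = 292.2 rad/s.
Step 2 — Component impedances:
  Z1: Z = R = 30 Ω
  Z2: Z = jωL = j·292.2·0.0091 = 0 + j2.659 Ω
  Z3: Z = R = 4080 Ω
  Z4: Z = 1/(jωC) = -j/(ω·C) = 0 - j4.06e+04 Ω
  Z5: Z = jωL = j·292.2·0.000893 = 0 + j0.2609 Ω
Step 3 — Bridge requires nodal analysis (the Z5 bridge couples midpoints C and D, so the two paths cannot be reduced to a simple series/parallel combination). Setting node B to ground and injecting 1 A at node A, the 3-node admittance system at A, C, D solves to V_A = Z_AB = 29.78 + j2.659 Ω = 29.9∠5.1° Ω.
Step 4 — Source phasor: V = 197∠-158.6° V = -183.4 - j71.88 V.
Step 5 — Current: I = V / Z = -6.324 - j1.849 A = 6.589∠-163.7° A.
Step 6 — Complex power: S = V·I* = 1293 + j115.4 VA.
Step 7 — Real power: P = Re(S) = 1293 W.
Step 8 — Reactive power: Q = Im(S) = 115.4 VAR.
Step 9 — Apparent power: |S| = 1298 VA.
Step 10 — Power factor: PF = P/|S| = 0.996 (lagging).

(a) P = 1293 W  (b) Q = 115.4 VAR  (c) S = 1298 VA  (d) PF = 0.996 (lagging)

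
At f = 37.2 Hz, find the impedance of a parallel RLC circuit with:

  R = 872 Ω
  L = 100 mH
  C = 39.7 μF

Step 1 — Angular frequency: ω = 2π·f = 2π·37.2 = 233.7 rad/s.
Step 2 — Component impedances:
  R: Z = R = 872 Ω
  L: Z = jωL = j·233.7·0.1 = 0 + j23.37 Ω
  C: Z = 1/(jωC) = -j/(ω·C) = 0 - j107.8 Ω
Step 3 — Parallel combination: 1/Z_total = 1/R + 1/L + 1/C; Z_total = 1.02 + j29.81 Ω = 29.83∠88.0° Ω.

Z = 1.02 + j29.81 Ω = 29.83∠88.0° Ω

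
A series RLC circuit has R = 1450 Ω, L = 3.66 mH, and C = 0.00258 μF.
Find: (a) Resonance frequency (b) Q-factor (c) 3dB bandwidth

Step 1 — Resonance condition Im(Z)=0 gives ω₀ = 1/√(LC).
Step 2 — ω₀ = 1/√(0.00366·2.58e-09) = 3.254e+05 rad/s.
Step 3 — f₀ = ω₀/(2π) = 5.179e+04 Hz.
Step 4 — Series Q: Q = ω₀L/R = 3.254e+05·0.00366/1450 = 0.8214.
Step 5 — 3dB bandwidth: Δω = ω₀/Q = 3.962e+05 rad/s; BW = Δω/(2π) = 6.305e+04 Hz.

(a) f₀ = 5.179e+04 Hz  (b) Q = 0.8214  (c) BW = 6.305e+04 Hz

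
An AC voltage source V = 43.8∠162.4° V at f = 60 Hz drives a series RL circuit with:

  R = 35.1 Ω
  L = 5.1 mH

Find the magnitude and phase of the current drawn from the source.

Step 1 — Angular frequency: ω = 2π·f = 2π·60 = 377 rad/s.
Step 2 — Component impedances:
  R: Z = R = 35.1 Ω
  L: Z = jωL = j·377·0.0051 = 0 + j1.923 Ω
Step 3 — Series combination: Z_total = R + L = 35.1 + j1.923 Ω = 35.15∠3.1° Ω.
Step 4 — Source phasor: V = 43.8∠162.4° V = -41.75 + j13.24 V.
Step 5 — Ohm's law: I = V / Z_total = (-41.75 + j13.24) / (35.1 + j1.923) = -1.165 + j0.4411 A.
Step 6 — Convert to polar: |I| = 1.246 A, ∠I = 159.3°.

I = 1.246∠159.3° A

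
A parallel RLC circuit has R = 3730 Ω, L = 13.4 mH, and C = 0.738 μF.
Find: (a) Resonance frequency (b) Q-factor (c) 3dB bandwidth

Step 1 — Resonance: ω₀ = 1/√(LC) = 1/√(0.0134·7.38e-07) = 1.006e+04 rad/s.
Step 2 — f₀ = ω₀/(2π) = 1600 Hz.
Step 3 — Parallel Q: Q = R/(ω₀L) = 3730/(1.006e+04·0.0134) = 27.68.
Step 4 — Bandwidth: Δω = ω₀/Q = 363.3 rad/s; BW = Δω/(2π) = 57.82 Hz.

(a) f₀ = 1600 Hz  (b) Q = 27.68  (c) BW = 57.82 Hz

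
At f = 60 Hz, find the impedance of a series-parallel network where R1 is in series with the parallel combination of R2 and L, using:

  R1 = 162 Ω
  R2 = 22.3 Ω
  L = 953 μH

Step 1 — Angular frequency: ω = 2π·f = 2π·60 = 377 rad/s.
Step 2 — Component impedances:
  R1: Z = R = 162 Ω
  R2: Z = R = 22.3 Ω
  L: Z = jωL = j·377·0.000953 = 0 + j0.3593 Ω
Step 3 — Parallel branch: R2 || L = 1/(1/R2 + 1/L) = 0.005787 + j0.3592 Ω.
Step 4 — Series with R1: Z_total = R1 + (R2 || L) = 162 + j0.3592 Ω = 162∠0.1° Ω.

Z = 162 + j0.3592 Ω = 162∠0.1° Ω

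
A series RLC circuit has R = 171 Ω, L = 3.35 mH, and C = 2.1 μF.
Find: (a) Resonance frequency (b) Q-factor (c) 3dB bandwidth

Step 1 — Resonance: ω₀ = 1/√(LC) = 1/√(0.00335·2.1e-06) = 1.192e+04 rad/s.
Step 2 — f₀ = ω₀/(2π) = 1898 Hz.
Step 3 — Series Q: Q = ω₀L/R = 1.192e+04·0.00335/171 = 0.2336.
Step 4 — Bandwidth: Δω = ω₀/Q = 5.104e+04 rad/s; BW = Δω/(2π) = 8124 Hz.

(a) f₀ = 1898 Hz  (b) Q = 0.2336  (c) BW = 8124 Hz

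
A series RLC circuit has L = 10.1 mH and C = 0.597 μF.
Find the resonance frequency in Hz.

Step 1 — Resonance condition Im(Z)=0 gives ω₀ = 1/√(LC).
Step 2 — ω₀ = 1/√(0.0101·5.97e-07) = 1.288e+04 rad/s.
Step 3 — f₀ = ω₀/(2π) = 2050 Hz.

f₀ = 2050 Hz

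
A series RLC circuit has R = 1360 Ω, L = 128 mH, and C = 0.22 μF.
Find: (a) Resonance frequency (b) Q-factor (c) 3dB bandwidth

Step 1 — Resonance: ω₀ = 1/√(LC) = 1/√(0.128·2.2e-07) = 5959 rad/s.
Step 2 — f₀ = ω₀/(2π) = 948.4 Hz.
Step 3 — Series Q: Q = ω₀L/R = 5959·0.128/1360 = 0.5609.
Step 4 — Bandwidth: Δω = ω₀/Q = 1.062e+04 rad/s; BW = Δω/(2π) = 1691 Hz.

(a) f₀ = 948.4 Hz  (b) Q = 0.5609  (c) BW = 1691 Hz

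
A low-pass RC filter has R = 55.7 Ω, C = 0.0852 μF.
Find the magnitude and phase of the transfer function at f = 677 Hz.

Step 1 — Angular frequency: ω = 2π·677 = 4254 rad/s.
Step 2 — Transfer function: H(jω) = 1/(1 + jωRC).
Step 3 — Denominator: 1 + jωRC = 1 + j·4254·55.7·8.52e-08 = 1 + j0.02019.
Step 4 — H = 0.9996 - j0.02018.
Step 5 — Magnitude: |H| = 0.9998 (-0.0 dB); phase: φ = -1.2°.

|H| = 0.9998 (-0.0 dB), φ = -1.2°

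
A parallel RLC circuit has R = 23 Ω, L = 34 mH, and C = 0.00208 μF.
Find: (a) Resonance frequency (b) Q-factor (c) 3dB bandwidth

Step 1 — Resonance: ω₀ = 1/√(LC) = 1/√(0.034·2.08e-09) = 1.189e+05 rad/s.
Step 2 — f₀ = ω₀/(2π) = 1.893e+04 Hz.
Step 3 — Parallel Q: Q = R/(ω₀L) = 23/(1.189e+05·0.034) = 0.005689.
Step 4 — Bandwidth: Δω = ω₀/Q = 2.09e+07 rad/s; BW = Δω/(2π) = 3.327e+06 Hz.

(a) f₀ = 1.893e+04 Hz  (b) Q = 0.005689  (c) BW = 3.327e+06 Hz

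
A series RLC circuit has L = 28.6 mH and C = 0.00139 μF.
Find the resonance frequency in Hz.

Step 1 — Resonance condition Im(Z)=0 gives ω₀ = 1/√(LC).
Step 2 — ω₀ = 1/√(0.0286·1.39e-09) = 1.586e+05 rad/s.
Step 3 — f₀ = ω₀/(2π) = 2.524e+04 Hz.

f₀ = 2.524e+04 Hz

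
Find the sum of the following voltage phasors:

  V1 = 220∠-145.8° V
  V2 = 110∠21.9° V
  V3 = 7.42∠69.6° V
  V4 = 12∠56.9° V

Step 1 — Convert each phasor to rectangular form:
  V1 = 220·(cos(-145.8°) + j·sin(-145.8°)) = -182 - j123.7 V
  V2 = 110·(cos(21.9°) + j·sin(21.9°)) = 102.1 + j41.03 V
  V3 = 7.42·(cos(69.6°) + j·sin(69.6°)) = 2.586 + j6.955 V
  V4 = 12·(cos(56.9°) + j·sin(56.9°)) = 6.553 + j10.05 V
Step 2 — Sum components: V_total = -70.76 - j65.62 V.
Step 3 — Convert to polar: |V_total| = 96.5 V, ∠V_total = -137.2°.

V_total = 96.5∠-137.2° V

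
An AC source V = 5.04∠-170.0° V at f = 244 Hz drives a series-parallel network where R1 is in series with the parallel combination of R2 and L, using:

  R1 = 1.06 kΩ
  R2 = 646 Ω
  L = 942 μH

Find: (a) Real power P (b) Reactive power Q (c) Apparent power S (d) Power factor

Step 1 — Angular frequency: ω = 2π·f = 2π·244 = 1533 rad/s.
Step 2 — Component impedances:
  R1: Z = R = 1060 Ω
  R2: Z = R = 646 Ω
  L: Z = jωL = j·1533·0.000942 = 0 + j1.444 Ω
Step 3 — Parallel branch: R2 || L = 1/(1/R2 + 1/L) = 0.003229 + j1.444 Ω.
Step 4 — Series with R1: Z_total = R1 + (R2 || L) = 1060 + j1.444 Ω = 1060∠0.1° Ω.
Step 5 — Source phasor: V = 5.04∠-170.0° V = -4.963 - j0.8752 V.
Step 6 — Current: I = V / Z = -0.004684 - j0.0008193 A = 0.004755∠-170.1° A.
Step 7 — Complex power: S = V·I* = 0.02396 + j3.265e-05 VA.
Step 8 — Real power: P = Re(S) = 0.02396 W.
Step 9 — Reactive power: Q = Im(S) = 3.265e-05 VAR.
Step 10 — Apparent power: |S| = 0.02396 VA.
Step 11 — Power factor: PF = P/|S| = 1 (lagging).

(a) P = 0.02396 W  (b) Q = 3.265e-05 VAR  (c) S = 0.02396 VA  (d) PF = 1 (lagging)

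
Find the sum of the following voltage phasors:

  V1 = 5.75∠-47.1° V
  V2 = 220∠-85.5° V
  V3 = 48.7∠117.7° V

Step 1 — Convert each phasor to rectangular form:
  V1 = 5.75·(cos(-47.1°) + j·sin(-47.1°)) = 3.914 - j4.212 V
  V2 = 220·(cos(-85.5°) + j·sin(-85.5°)) = 17.26 - j219.3 V
  V3 = 48.7·(cos(117.7°) + j·sin(117.7°)) = -22.64 + j43.12 V
Step 2 — Sum components: V_total = -1.463 - j180.4 V.
Step 3 — Convert to polar: |V_total| = 180.4 V, ∠V_total = -90.5°.

V_total = 180.4∠-90.5° V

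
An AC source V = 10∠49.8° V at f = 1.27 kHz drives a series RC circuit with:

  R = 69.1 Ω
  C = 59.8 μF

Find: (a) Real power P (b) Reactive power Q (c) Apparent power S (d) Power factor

Step 1 — Angular frequency: ω = 2π·f = 2π·1270 = 7980 rad/s.
Step 2 — Component impedances:
  R: Z = R = 69.1 Ω
  C: Z = 1/(jωC) = -j/(ω·C) = 0 - j2.096 Ω
Step 3 — Series combination: Z_total = R + C = 69.1 - j2.096 Ω = 69.13∠-1.7° Ω.
Step 4 — Source phasor: V = 10∠49.8° V = 6.455 + j7.638 V.
Step 5 — Current: I = V / Z = 0.08997 + j0.1133 A = 0.1447∠51.5° A.
Step 6 — Complex power: S = V·I* = 1.446 - j0.04385 VA.
Step 7 — Real power: P = Re(S) = 1.446 W.
Step 8 — Reactive power: Q = Im(S) = -0.04385 VAR.
Step 9 — Apparent power: |S| = 1.447 VA.
Step 10 — Power factor: PF = P/|S| = 0.9995 (leading).

(a) P = 1.446 W  (b) Q = -0.04385 VAR  (c) S = 1.447 VA  (d) PF = 0.9995 (leading)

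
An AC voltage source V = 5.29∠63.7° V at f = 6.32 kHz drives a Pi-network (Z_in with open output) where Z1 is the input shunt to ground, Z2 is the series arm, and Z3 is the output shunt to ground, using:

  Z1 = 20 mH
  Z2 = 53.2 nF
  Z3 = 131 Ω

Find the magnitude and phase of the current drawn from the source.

Step 1 — Angular frequency: ω = 2π·f = 2π·6320 = 3.971e+04 rad/s.
Step 2 — Component impedances:
  Z1: Z = jωL = j·3.971e+04·0.02 = 0 + j794.2 Ω
  Z2: Z = 1/(jωC) = -j/(ω·C) = 0 - j473.4 Ω
  Z3: Z = R = 131 Ω
Step 3 — With open output, the series arm Z2 and the output shunt Z3 appear in series to ground: Z2 + Z3 = 131 - j473.4 Ω.
Step 4 — Parallel with input shunt Z1: Z_in = Z1 || (Z2 + Z3) = 688 - j890.8 Ω = 1126∠-52.3° Ω.
Step 5 — Source phasor: V = 5.29∠63.7° V = 2.344 + j4.742 V.
Step 6 — Ohm's law: I = V / Z_total = (2.344 + j4.742) / (688 - j890.8) = -0.002062 + j0.004223 A.
Step 7 — Convert to polar: |I| = 0.0047 A, ∠I = 116.0°.

I = 0.0047∠116.0° A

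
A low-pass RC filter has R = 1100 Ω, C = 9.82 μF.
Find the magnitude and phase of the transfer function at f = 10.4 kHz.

Step 1 — Angular frequency: ω = 2π·1.04e+04 = 6.535e+04 rad/s.
Step 2 — Transfer function: H(jω) = 1/(1 + jωRC).
Step 3 — Denominator: 1 + jωRC = 1 + j·6.535e+04·1100·9.82e-06 = 1 + j705.9.
Step 4 — H = 2.007e-06 - j0.001417.
Step 5 — Magnitude: |H| = 0.001417 (-57.0 dB); phase: φ = -89.9°.

|H| = 0.001417 (-57.0 dB), φ = -89.9°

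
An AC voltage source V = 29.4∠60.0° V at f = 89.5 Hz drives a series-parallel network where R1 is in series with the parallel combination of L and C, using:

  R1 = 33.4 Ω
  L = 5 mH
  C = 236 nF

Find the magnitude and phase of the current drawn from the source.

Step 1 — Angular frequency: ω = 2π·f = 2π·89.5 = 562.3 rad/s.
Step 2 — Component impedances:
  R1: Z = R = 33.4 Ω
  L: Z = jωL = j·562.3·0.005 = 0 + j2.812 Ω
  C: Z = 1/(jωC) = -j/(ω·C) = 0 - j7535 Ω
Step 3 — Parallel branch: L || C = 1/(1/L + 1/C) = 0 + j2.813 Ω.
Step 4 — Series with R1: Z_total = R1 + (L || C) = 33.4 + j2.813 Ω = 33.52∠4.8° Ω.
Step 5 — Source phasor: V = 29.4∠60.0° V = 14.7 + j25.46 V.
Step 6 — Ohm's law: I = V / Z_total = (14.7 + j25.46) / (33.4 + j2.813) = 0.5008 + j0.7201 A.
Step 7 — Convert to polar: |I| = 0.8771 A, ∠I = 55.2°.

I = 0.8771∠55.2° A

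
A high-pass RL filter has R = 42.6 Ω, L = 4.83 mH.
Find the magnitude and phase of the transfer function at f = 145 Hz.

Step 1 — Angular frequency: ω = 2π·145 = 911.1 rad/s.
Step 2 — Transfer function: H(jω) = jωL/(R + jωL).
Step 3 — Numerator jωL = j·4.4; denominator R + jωL = 42.6 + j4.4.
Step 4 — H = 0.01056 + j0.1022.
Step 5 — Magnitude: |H| = 0.1027 (-19.8 dB); phase: φ = 84.1°.

|H| = 0.1027 (-19.8 dB), φ = 84.1°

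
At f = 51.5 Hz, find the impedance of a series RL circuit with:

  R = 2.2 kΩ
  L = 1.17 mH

Step 1 — Angular frequency: ω = 2π·f = 2π·51.5 = 323.6 rad/s.
Step 2 — Component impedances:
  R: Z = R = 2200 Ω
  L: Z = jωL = j·323.6·0.00117 = 0 + j0.3786 Ω
Step 3 — Series combination: Z_total = R + L = 2200 + j0.3786 Ω = 2200∠0.0° Ω.

Z = 2200 + j0.3786 Ω = 2200∠0.0° Ω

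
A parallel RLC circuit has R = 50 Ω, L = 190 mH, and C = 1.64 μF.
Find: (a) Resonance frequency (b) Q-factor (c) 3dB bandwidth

Step 1 — Resonance: ω₀ = 1/√(LC) = 1/√(0.19·1.64e-06) = 1791 rad/s.
Step 2 — f₀ = ω₀/(2π) = 285.1 Hz.
Step 3 — Parallel Q: Q = R/(ω₀L) = 50/(1791·0.19) = 0.1469.
Step 4 — Bandwidth: Δω = ω₀/Q = 1.22e+04 rad/s; BW = Δω/(2π) = 1941 Hz.

(a) f₀ = 285.1 Hz  (b) Q = 0.1469  (c) BW = 1941 Hz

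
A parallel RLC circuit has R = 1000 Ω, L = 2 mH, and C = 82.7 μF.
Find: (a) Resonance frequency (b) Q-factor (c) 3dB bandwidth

Step 1 — Resonance: ω₀ = 1/√(LC) = 1/√(0.002·8.27e-05) = 2459 rad/s.
Step 2 — f₀ = ω₀/(2π) = 391.3 Hz.
Step 3 — Parallel Q: Q = R/(ω₀L) = 1000/(2459·0.002) = 203.3.
Step 4 — Bandwidth: Δω = ω₀/Q = 12.09 rad/s; BW = Δω/(2π) = 1.924 Hz.

(a) f₀ = 391.3 Hz  (b) Q = 203.3  (c) BW = 1.924 Hz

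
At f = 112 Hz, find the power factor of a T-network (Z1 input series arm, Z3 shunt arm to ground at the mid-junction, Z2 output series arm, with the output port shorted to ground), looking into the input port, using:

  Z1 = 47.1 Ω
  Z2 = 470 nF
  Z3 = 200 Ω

Step 1 — Angular frequency: ω = 2π·f = 2π·112 = 703.7 rad/s.
Step 2 — Component impedances:
  Z1: Z = R = 47.1 Ω
  Z2: Z = 1/(jωC) = -j/(ω·C) = 0 - j3023 Ω
  Z3: Z = R = 200 Ω
Step 3 — With the output port shorted to ground, the output series arm Z2 runs from the junction to ground; the shunt arm Z3 also runs from the junction to ground. They appear in parallel: Z3 || Z2 = 199.1 - j13.17 Ω.
Step 4 — Series with input arm Z1: Z_in = Z1 + (Z3 || Z2) = 246.2 - j13.17 Ω = 246.6∠-3.1° Ω.
Step 5 — Power factor: PF = cos(φ) = Re(Z)/|Z| = 246.23/246.58 = 0.9986.
Step 6 — Type: Im(Z) = -13.17 ⇒ leading (phase φ = -3.1°).

PF = 0.9986 (leading, φ = -3.1°)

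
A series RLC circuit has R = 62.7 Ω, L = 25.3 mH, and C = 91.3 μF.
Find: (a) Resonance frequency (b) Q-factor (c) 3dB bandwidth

Step 1 — Resonance: ω₀ = 1/√(LC) = 1/√(0.0253·9.13e-05) = 658 rad/s.
Step 2 — f₀ = ω₀/(2π) = 104.7 Hz.
Step 3 — Series Q: Q = ω₀L/R = 658·0.0253/62.7 = 0.2655.
Step 4 — Bandwidth: Δω = ω₀/Q = 2478 rad/s; BW = Δω/(2π) = 394.4 Hz.

(a) f₀ = 104.7 Hz  (b) Q = 0.2655  (c) BW = 394.4 Hz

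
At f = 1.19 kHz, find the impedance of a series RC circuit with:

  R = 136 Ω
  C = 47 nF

Step 1 — Angular frequency: ω = 2π·f = 2π·1190 = 7477 rad/s.
Step 2 — Component impedances:
  R: Z = R = 136 Ω
  C: Z = 1/(jωC) = -j/(ω·C) = 0 - j2846 Ω
Step 3 — Series combination: Z_total = R + C = 136 - j2846 Ω = 2849∠-87.3° Ω.

Z = 136 - j2846 Ω = 2849∠-87.3° Ω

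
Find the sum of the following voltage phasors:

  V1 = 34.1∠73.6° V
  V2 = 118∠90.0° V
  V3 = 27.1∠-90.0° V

Step 1 — Convert each phasor to rectangular form:
  V1 = 34.1·(cos(73.6°) + j·sin(73.6°)) = 9.628 + j32.71 V
  V2 = 118·(cos(90.0°) + j·sin(90.0°)) = 0 + j118 V
  V3 = 27.1·(cos(-90.0°) + j·sin(-90.0°)) = 0 - j27.1 V
Step 2 — Sum components: V_total = 9.628 + j123.6 V.
Step 3 — Convert to polar: |V_total| = 124 V, ∠V_total = 85.5°.

V_total = 124∠85.5° V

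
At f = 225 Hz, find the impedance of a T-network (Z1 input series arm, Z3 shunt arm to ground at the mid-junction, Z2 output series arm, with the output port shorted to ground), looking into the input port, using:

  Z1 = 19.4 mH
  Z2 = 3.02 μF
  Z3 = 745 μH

Step 1 — Angular frequency: ω = 2π·f = 2π·225 = 1414 rad/s.
Step 2 — Component impedances:
  Z1: Z = jωL = j·1414·0.0194 = 0 + j27.43 Ω
  Z2: Z = 1/(jωC) = -j/(ω·C) = 0 - j234.2 Ω
  Z3: Z = jωL = j·1414·0.000745 = 0 + j1.053 Ω
Step 3 — With the output port shorted to ground, the output series arm Z2 runs from the junction to ground; the shunt arm Z3 also runs from the junction to ground. They appear in parallel: Z3 || Z2 = 0 + j1.058 Ω.
Step 4 — Series with input arm Z1: Z_in = Z1 + (Z3 || Z2) = 0 + j28.48 Ω = 28.48∠90.0° Ω.

Z = 0 + j28.48 Ω = 28.48∠90.0° Ω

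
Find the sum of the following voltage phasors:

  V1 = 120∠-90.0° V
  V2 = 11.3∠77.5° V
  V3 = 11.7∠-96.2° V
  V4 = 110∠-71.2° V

Step 1 — Convert each phasor to rectangular form:
  V1 = 120·(cos(-90.0°) + j·sin(-90.0°)) = 0 - j120 V
  V2 = 11.3·(cos(77.5°) + j·sin(77.5°)) = 2.446 + j11.03 V
  V3 = 11.7·(cos(-96.2°) + j·sin(-96.2°)) = -1.264 - j11.63 V
  V4 = 110·(cos(-71.2°) + j·sin(-71.2°)) = 35.45 - j104.1 V
Step 2 — Sum components: V_total = 36.63 - j224.7 V.
Step 3 — Convert to polar: |V_total| = 227.7 V, ∠V_total = -80.7°.

V_total = 227.7∠-80.7° V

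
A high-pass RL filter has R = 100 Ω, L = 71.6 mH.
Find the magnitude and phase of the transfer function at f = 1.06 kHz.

Step 1 — Angular frequency: ω = 2π·1060 = 6660 rad/s.
Step 2 — Transfer function: H(jω) = jωL/(R + jωL).
Step 3 — Numerator jωL = j·476.9; denominator R + jωL = 100 + j476.9.
Step 4 — H = 0.9579 + j0.2009.
Step 5 — Magnitude: |H| = 0.9787 (-0.2 dB); phase: φ = 11.8°.

|H| = 0.9787 (-0.2 dB), φ = 11.8°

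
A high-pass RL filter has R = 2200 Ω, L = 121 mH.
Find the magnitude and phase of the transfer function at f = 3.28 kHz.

Step 1 — Angular frequency: ω = 2π·3280 = 2.061e+04 rad/s.
Step 2 — Transfer function: H(jω) = jωL/(R + jωL).
Step 3 — Numerator jωL = j·2494; denominator R + jωL = 2200 + j2494.
Step 4 — H = 0.5623 + j0.4961.
Step 5 — Magnitude: |H| = 0.7499 (-2.5 dB); phase: φ = 41.4°.

|H| = 0.7499 (-2.5 dB), φ = 41.4°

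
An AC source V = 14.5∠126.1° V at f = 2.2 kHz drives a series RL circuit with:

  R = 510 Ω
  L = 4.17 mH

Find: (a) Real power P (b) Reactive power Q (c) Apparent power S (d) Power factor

Step 1 — Angular frequency: ω = 2π·f = 2π·2200 = 1.382e+04 rad/s.
Step 2 — Component impedances:
  R: Z = R = 510 Ω
  L: Z = jωL = j·1.382e+04·0.00417 = 0 + j57.64 Ω
Step 3 — Series combination: Z_total = R + L = 510 + j57.64 Ω = 513.2∠6.4° Ω.
Step 4 — Source phasor: V = 14.5∠126.1° V = -8.543 + j11.72 V.
Step 5 — Current: I = V / Z = -0.01398 + j0.02455 A = 0.02825∠119.7° A.
Step 6 — Complex power: S = V·I* = 0.4071 + j0.04601 VA.
Step 7 — Real power: P = Re(S) = 0.4071 W.
Step 8 — Reactive power: Q = Im(S) = 0.04601 VAR.
Step 9 — Apparent power: |S| = 0.4096 VA.
Step 10 — Power factor: PF = P/|S| = 0.9937 (lagging).

(a) P = 0.4071 W  (b) Q = 0.04601 VAR  (c) S = 0.4096 VA  (d) PF = 0.9937 (lagging)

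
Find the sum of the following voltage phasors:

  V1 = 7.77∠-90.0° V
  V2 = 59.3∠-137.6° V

Step 1 — Convert each phasor to rectangular form:
  V1 = 7.77·(cos(-90.0°) + j·sin(-90.0°)) = 0 - j7.77 V
  V2 = 59.3·(cos(-137.6°) + j·sin(-137.6°)) = -43.79 - j39.99 V
Step 2 — Sum components: V_total = -43.79 - j47.76 V.
Step 3 — Convert to polar: |V_total| = 64.79 V, ∠V_total = -132.5°.

V_total = 64.79∠-132.5° V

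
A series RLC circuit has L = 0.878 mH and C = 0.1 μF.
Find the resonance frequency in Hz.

Step 1 — Resonance condition Im(Z)=0 gives ω₀ = 1/√(LC).
Step 2 — ω₀ = 1/√(0.000878·1e-07) = 1.067e+05 rad/s.
Step 3 — f₀ = ω₀/(2π) = 1.699e+04 Hz.

f₀ = 1.699e+04 Hz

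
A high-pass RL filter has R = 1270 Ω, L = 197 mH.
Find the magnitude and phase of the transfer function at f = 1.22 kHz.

Step 1 — Angular frequency: ω = 2π·1220 = 7665 rad/s.
Step 2 — Transfer function: H(jω) = jωL/(R + jωL).
Step 3 — Numerator jωL = j·1510; denominator R + jωL = 1270 + j1510.
Step 4 — H = 0.5857 + j0.4926.
Step 5 — Magnitude: |H| = 0.7653 (-2.3 dB); phase: φ = 40.1°.

|H| = 0.7653 (-2.3 dB), φ = 40.1°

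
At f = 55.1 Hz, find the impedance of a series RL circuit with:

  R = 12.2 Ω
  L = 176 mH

Step 1 — Angular frequency: ω = 2π·f = 2π·55.1 = 346.2 rad/s.
Step 2 — Component impedances:
  R: Z = R = 12.2 Ω
  L: Z = jωL = j·346.2·0.176 = 0 + j60.93 Ω
Step 3 — Series combination: Z_total = R + L = 12.2 + j60.93 Ω = 62.14∠78.7° Ω.

Z = 12.2 + j60.93 Ω = 62.14∠78.7° Ω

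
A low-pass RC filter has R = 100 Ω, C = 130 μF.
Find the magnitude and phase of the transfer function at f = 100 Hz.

Step 1 — Angular frequency: ω = 2π·100 = 628.3 rad/s.
Step 2 — Transfer function: H(jω) = 1/(1 + jωRC).
Step 3 — Denominator: 1 + jωRC = 1 + j·628.3·100·0.00013 = 1 + j8.168.
Step 4 — H = 0.01477 - j0.1206.
Step 5 — Magnitude: |H| = 0.1215 (-18.3 dB); phase: φ = -83.0°.

|H| = 0.1215 (-18.3 dB), φ = -83.0°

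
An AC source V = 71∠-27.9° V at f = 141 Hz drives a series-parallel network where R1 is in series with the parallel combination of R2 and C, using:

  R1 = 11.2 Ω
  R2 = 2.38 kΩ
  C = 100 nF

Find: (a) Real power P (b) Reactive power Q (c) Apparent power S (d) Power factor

Step 1 — Angular frequency: ω = 2π·f = 2π·141 = 885.9 rad/s.
Step 2 — Component impedances:
  R1: Z = R = 11.2 Ω
  R2: Z = R = 2380 Ω
  C: Z = 1/(jωC) = -j/(ω·C) = 0 - j1.129e+04 Ω
Step 3 — Parallel branch: R2 || C = 1/(1/R2 + 1/C) = 2279 - j480.5 Ω.
Step 4 — Series with R1: Z_total = R1 + (R2 || C) = 2290 - j480.5 Ω = 2340∠-11.8° Ω.
Step 5 — Source phasor: V = 71∠-27.9° V = 62.75 - j33.22 V.
Step 6 — Current: I = V / Z = 0.02916 - j0.00839 A = 0.03035∠-16.1° A.
Step 7 — Complex power: S = V·I* = 2.109 - j0.4424 VA.
Step 8 — Real power: P = Re(S) = 2.109 W.
Step 9 — Reactive power: Q = Im(S) = -0.4424 VAR.
Step 10 — Apparent power: |S| = 2.154 VA.
Step 11 — Power factor: PF = P/|S| = 0.9787 (leading).

(a) P = 2.109 W  (b) Q = -0.4424 VAR  (c) S = 2.154 VA  (d) PF = 0.9787 (leading)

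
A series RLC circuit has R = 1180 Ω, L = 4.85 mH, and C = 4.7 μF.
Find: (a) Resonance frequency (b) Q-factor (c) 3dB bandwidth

Step 1 — Resonance: ω₀ = 1/√(LC) = 1/√(0.00485·4.7e-06) = 6623 rad/s.
Step 2 — f₀ = ω₀/(2π) = 1054 Hz.
Step 3 — Series Q: Q = ω₀L/R = 6623·0.00485/1180 = 0.02722.
Step 4 — Bandwidth: Δω = ω₀/Q = 2.433e+05 rad/s; BW = Δω/(2π) = 3.872e+04 Hz.

(a) f₀ = 1054 Hz  (b) Q = 0.02722  (c) BW = 3.872e+04 Hz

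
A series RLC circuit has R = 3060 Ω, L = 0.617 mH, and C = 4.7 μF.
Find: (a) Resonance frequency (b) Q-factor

Step 1 — Resonance condition Im(Z)=0 gives ω₀ = 1/√(LC).
Step 2 — ω₀ = 1/√(0.000617·4.7e-06) = 1.857e+04 rad/s.
Step 3 — f₀ = ω₀/(2π) = 2955 Hz.
Step 4 — Series Q: Q = ω₀L/R = 1.857e+04·0.000617/3060 = 0.003744.

(a) f₀ = 2955 Hz  (b) Q = 0.003744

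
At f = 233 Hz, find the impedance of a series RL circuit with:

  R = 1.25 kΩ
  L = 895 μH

Step 1 — Angular frequency: ω = 2π·f = 2π·233 = 1464 rad/s.
Step 2 — Component impedances:
  R: Z = R = 1250 Ω
  L: Z = jωL = j·1464·0.000895 = 0 + j1.31 Ω
Step 3 — Series combination: Z_total = R + L = 1250 + j1.31 Ω = 1250∠0.1° Ω.

Z = 1250 + j1.31 Ω = 1250∠0.1° Ω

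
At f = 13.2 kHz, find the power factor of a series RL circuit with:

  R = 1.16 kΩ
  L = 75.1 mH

Step 1 — Angular frequency: ω = 2π·f = 2π·1.32e+04 = 8.294e+04 rad/s.
Step 2 — Component impedances:
  R: Z = R = 1160 Ω
  L: Z = jωL = j·8.294e+04·0.0751 = 0 + j6229 Ω
Step 3 — Series combination: Z_total = R + L = 1160 + j6229 Ω = 6336∠79.5° Ω.
Step 4 — Power factor: PF = cos(φ) = Re(Z)/|Z| = 1160/6336 = 0.1831.
Step 5 — Type: Im(Z) = 6229 ⇒ lagging (phase φ = 79.5°).

PF = 0.1831 (lagging, φ = 79.5°)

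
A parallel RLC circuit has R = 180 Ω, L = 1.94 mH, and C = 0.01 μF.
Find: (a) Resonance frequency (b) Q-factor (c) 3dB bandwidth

Step 1 — Resonance: ω₀ = 1/√(LC) = 1/√(0.00194·1e-08) = 2.27e+05 rad/s.
Step 2 — f₀ = ω₀/(2π) = 3.613e+04 Hz.
Step 3 — Parallel Q: Q = R/(ω₀L) = 180/(2.27e+05·0.00194) = 0.4087.
Step 4 — Bandwidth: Δω = ω₀/Q = 5.556e+05 rad/s; BW = Δω/(2π) = 8.842e+04 Hz.

(a) f₀ = 3.613e+04 Hz  (b) Q = 0.4087  (c) BW = 8.842e+04 Hz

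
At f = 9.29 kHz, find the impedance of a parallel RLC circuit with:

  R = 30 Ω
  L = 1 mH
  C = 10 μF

Step 1 — Angular frequency: ω = 2π·f = 2π·9290 = 5.837e+04 rad/s.
Step 2 — Component impedances:
  R: Z = R = 30 Ω
  L: Z = jωL = j·5.837e+04·0.001 = 0 + j58.37 Ω
  C: Z = 1/(jωC) = -j/(ω·C) = 0 - j1.713 Ω
Step 3 — Parallel combination: 1/Z_total = 1/R + 1/L + 1/C; Z_total = 0.1035 - j1.759 Ω = 1.762∠-86.6° Ω.

Z = 0.1035 - j1.759 Ω = 1.762∠-86.6° Ω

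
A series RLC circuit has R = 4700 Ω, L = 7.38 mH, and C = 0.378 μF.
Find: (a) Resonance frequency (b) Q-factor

Step 1 — Resonance condition Im(Z)=0 gives ω₀ = 1/√(LC).
Step 2 — ω₀ = 1/√(0.00738·3.78e-07) = 1.893e+04 rad/s.
Step 3 — f₀ = ω₀/(2π) = 3013 Hz.
Step 4 — Series Q: Q = ω₀L/R = 1.893e+04·0.00738/4700 = 0.02973.

(a) f₀ = 3013 Hz  (b) Q = 0.02973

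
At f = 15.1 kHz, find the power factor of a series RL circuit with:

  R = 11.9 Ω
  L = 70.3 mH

Step 1 — Angular frequency: ω = 2π·f = 2π·1.51e+04 = 9.488e+04 rad/s.
Step 2 — Component impedances:
  R: Z = R = 11.9 Ω
  L: Z = jωL = j·9.488e+04·0.0703 = 0 + j6670 Ω
Step 3 — Series combination: Z_total = R + L = 11.9 + j6670 Ω = 6670∠89.9° Ω.
Step 4 — Power factor: PF = cos(φ) = Re(Z)/|Z| = 11.9/6670 = 0.001784.
Step 5 — Type: Im(Z) = 6670 ⇒ lagging (phase φ = 89.9°).

PF = 0.001784 (lagging, φ = 89.9°)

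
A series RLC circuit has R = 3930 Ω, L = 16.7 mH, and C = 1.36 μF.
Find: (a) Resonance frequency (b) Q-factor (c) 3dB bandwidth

Step 1 — Resonance: ω₀ = 1/√(LC) = 1/√(0.0167·1.36e-06) = 6635 rad/s.
Step 2 — f₀ = ω₀/(2π) = 1056 Hz.
Step 3 — Series Q: Q = ω₀L/R = 6635·0.0167/3930 = 0.0282.
Step 4 — Bandwidth: Δω = ω₀/Q = 2.353e+05 rad/s; BW = Δω/(2π) = 3.745e+04 Hz.

(a) f₀ = 1056 Hz  (b) Q = 0.0282  (c) BW = 3.745e+04 Hz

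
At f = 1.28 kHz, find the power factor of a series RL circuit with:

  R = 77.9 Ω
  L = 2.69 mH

Step 1 — Angular frequency: ω = 2π·f = 2π·1280 = 8042 rad/s.
Step 2 — Component impedances:
  R: Z = R = 77.9 Ω
  L: Z = jωL = j·8042·0.00269 = 0 + j21.63 Ω
Step 3 — Series combination: Z_total = R + L = 77.9 + j21.63 Ω = 80.85∠15.5° Ω.
Step 4 — Power factor: PF = cos(φ) = Re(Z)/|Z| = 77.9/80.85 = 0.9635.
Step 5 — Type: Im(Z) = 21.63 ⇒ lagging (phase φ = 15.5°).

PF = 0.9635 (lagging, φ = 15.5°)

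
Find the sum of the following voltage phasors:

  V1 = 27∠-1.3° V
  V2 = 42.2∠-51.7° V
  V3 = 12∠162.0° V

Step 1 — Convert each phasor to rectangular form:
  V1 = 27·(cos(-1.3°) + j·sin(-1.3°)) = 26.99 - j0.6126 V
  V2 = 42.2·(cos(-51.7°) + j·sin(-51.7°)) = 26.15 - j33.12 V
  V3 = 12·(cos(162.0°) + j·sin(162.0°)) = -11.41 + j3.708 V
Step 2 — Sum components: V_total = 41.74 - j30.02 V.
Step 3 — Convert to polar: |V_total| = 51.41 V, ∠V_total = -35.7°.

V_total = 51.41∠-35.7° V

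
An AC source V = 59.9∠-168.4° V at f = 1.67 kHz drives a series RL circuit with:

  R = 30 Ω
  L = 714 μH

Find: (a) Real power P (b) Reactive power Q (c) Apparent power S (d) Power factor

Step 1 — Angular frequency: ω = 2π·f = 2π·1670 = 1.049e+04 rad/s.
Step 2 — Component impedances:
  R: Z = R = 30 Ω
  L: Z = jωL = j·1.049e+04·0.000714 = 0 + j7.492 Ω
Step 3 — Series combination: Z_total = R + L = 30 + j7.492 Ω = 30.92∠14.0° Ω.
Step 4 — Source phasor: V = 59.9∠-168.4° V = -58.68 - j12.04 V.
Step 5 — Current: I = V / Z = -1.935 + j0.08186 A = 1.937∠177.6° A.
Step 6 — Complex power: S = V·I* = 112.6 + j28.11 VA.
Step 7 — Real power: P = Re(S) = 112.6 W.
Step 8 — Reactive power: Q = Im(S) = 28.11 VAR.
Step 9 — Apparent power: |S| = 116 VA.
Step 10 — Power factor: PF = P/|S| = 0.9702 (lagging).

(a) P = 112.6 W  (b) Q = 28.11 VAR  (c) S = 116 VA  (d) PF = 0.9702 (lagging)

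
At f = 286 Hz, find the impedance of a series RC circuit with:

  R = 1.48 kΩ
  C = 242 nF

Step 1 — Angular frequency: ω = 2π·f = 2π·286 = 1797 rad/s.
Step 2 — Component impedances:
  R: Z = R = 1480 Ω
  C: Z = 1/(jωC) = -j/(ω·C) = 0 - j2300 Ω
Step 3 — Series combination: Z_total = R + C = 1480 - j2300 Ω = 2735∠-57.2° Ω.

Z = 1480 - j2300 Ω = 2735∠-57.2° Ω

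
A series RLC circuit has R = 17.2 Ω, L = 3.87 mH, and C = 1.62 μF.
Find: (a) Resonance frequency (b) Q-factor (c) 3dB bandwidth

Step 1 — Resonance condition Im(Z)=0 gives ω₀ = 1/√(LC).
Step 2 — ω₀ = 1/√(0.00387·1.62e-06) = 1.263e+04 rad/s.
Step 3 — f₀ = ω₀/(2π) = 2010 Hz.
Step 4 — Series Q: Q = ω₀L/R = 1.263e+04·0.00387/17.2 = 2.842.
Step 5 — 3dB bandwidth: Δω = ω₀/Q = 4444 rad/s; BW = Δω/(2π) = 707.4 Hz.

(a) f₀ = 2010 Hz  (b) Q = 2.842  (c) BW = 707.4 Hz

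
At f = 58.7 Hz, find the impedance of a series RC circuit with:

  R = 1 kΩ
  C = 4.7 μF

Step 1 — Angular frequency: ω = 2π·f = 2π·58.7 = 368.8 rad/s.
Step 2 — Component impedances:
  R: Z = R = 1000 Ω
  C: Z = 1/(jωC) = -j/(ω·C) = 0 - j576.9 Ω
Step 3 — Series combination: Z_total = R + C = 1000 - j576.9 Ω = 1154∠-30.0° Ω.

Z = 1000 - j576.9 Ω = 1154∠-30.0° Ω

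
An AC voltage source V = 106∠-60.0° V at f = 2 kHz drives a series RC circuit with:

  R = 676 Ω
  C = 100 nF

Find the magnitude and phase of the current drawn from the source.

Step 1 — Angular frequency: ω = 2π·f = 2π·2000 = 1.257e+04 rad/s.
Step 2 — Component impedances:
  R: Z = R = 676 Ω
  C: Z = 1/(jωC) = -j/(ω·C) = 0 - j795.8 Ω
Step 3 — Series combination: Z_total = R + C = 676 - j795.8 Ω = 1044∠-49.7° Ω.
Step 4 — Source phasor: V = 106∠-60.0° V = 53 - j91.8 V.
Step 5 — Ohm's law: I = V / Z_total = (53 - j91.8) / (676 - j795.8) = 0.09987 - j0.01823 A.
Step 6 — Convert to polar: |I| = 0.1015 A, ∠I = -10.3°.

I = 0.1015∠-10.3° A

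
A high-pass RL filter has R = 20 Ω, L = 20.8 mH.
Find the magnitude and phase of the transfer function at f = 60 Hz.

Step 1 — Angular frequency: ω = 2π·60 = 377 rad/s.
Step 2 — Transfer function: H(jω) = jωL/(R + jωL).
Step 3 — Numerator jωL = j·7.841; denominator R + jωL = 20 + j7.841.
Step 4 — H = 0.1332 + j0.3398.
Step 5 — Magnitude: |H| = 0.365 (-8.8 dB); phase: φ = 68.6°.

|H| = 0.365 (-8.8 dB), φ = 68.6°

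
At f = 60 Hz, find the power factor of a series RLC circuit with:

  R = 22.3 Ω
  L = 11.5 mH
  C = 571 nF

Step 1 — Angular frequency: ω = 2π·f = 2π·60 = 377 rad/s.
Step 2 — Component impedances:
  R: Z = R = 22.3 Ω
  L: Z = jωL = j·377·0.0115 = 0 + j4.335 Ω
  C: Z = 1/(jωC) = -j/(ω·C) = 0 - j4646 Ω
Step 3 — Series combination: Z_total = R + L + C = 22.3 - j4641 Ω = 4641∠-89.7° Ω.
Step 4 — Power factor: PF = cos(φ) = Re(Z)/|Z| = 22.3/4641 = 0.004805.
Step 5 — Type: Im(Z) = -4641 ⇒ leading (phase φ = -89.7°).

PF = 0.004805 (leading, φ = -89.7°)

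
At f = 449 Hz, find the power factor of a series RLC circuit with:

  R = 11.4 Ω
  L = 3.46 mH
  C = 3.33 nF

Step 1 — Angular frequency: ω = 2π·f = 2π·449 = 2821 rad/s.
Step 2 — Component impedances:
  R: Z = R = 11.4 Ω
  L: Z = jωL = j·2821·0.00346 = 0 + j9.761 Ω
  C: Z = 1/(jωC) = -j/(ω·C) = 0 - j1.064e+05 Ω
Step 3 — Series combination: Z_total = R + L + C = 11.4 - j1.064e+05 Ω = 1.064e+05∠-90.0° Ω.
Step 4 — Power factor: PF = cos(φ) = Re(Z)/|Z| = 11.4/1.064e+05 = 0.0001071.
Step 5 — Type: Im(Z) = -1.064e+05 ⇒ leading (phase φ = -90.0°).

PF = 0.0001071 (leading, φ = -90.0°)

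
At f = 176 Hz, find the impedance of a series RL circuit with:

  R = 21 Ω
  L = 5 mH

Step 1 — Angular frequency: ω = 2π·f = 2π·176 = 1106 rad/s.
Step 2 — Component impedances:
  R: Z = R = 21 Ω
  L: Z = jωL = j·1106·0.005 = 0 + j5.529 Ω
Step 3 — Series combination: Z_total = R + L = 21 + j5.529 Ω = 21.72∠14.8° Ω.

Z = 21 + j5.529 Ω = 21.72∠14.8° Ω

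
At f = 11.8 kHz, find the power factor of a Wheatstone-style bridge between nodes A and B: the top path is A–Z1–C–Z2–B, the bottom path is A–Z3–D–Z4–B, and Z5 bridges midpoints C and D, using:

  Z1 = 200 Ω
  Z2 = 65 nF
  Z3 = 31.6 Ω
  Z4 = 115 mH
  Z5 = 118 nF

Step 1 — Angular frequency: ω = 2π·f = 2π·1.18e+04 = 7.414e+04 rad/s.
Step 2 — Component impedances:
  Z1: Z = R = 200 Ω
  Z2: Z = 1/(jωC) = -j/(ω·C) = 0 - j207.5 Ω
  Z3: Z = R = 31.6 Ω
  Z4: Z = jωL = j·7.414e+04·0.115 = 0 + j8526 Ω
  Z5: Z = 1/(jωC) = -j/(ω·C) = 0 - j114.3 Ω
Step 3 — Bridge requires nodal analysis (the Z5 bridge couples midpoints C and D, so the two paths cannot be reduced to a simple series/parallel combination). Setting node B to ground and injecting 1 A at node A, the 3-node admittance system at A, C, D solves to V_A = Z_AB = 63.9 - j285.8 Ω = 292.9∠-77.4° Ω.
Step 4 — Power factor: PF = cos(φ) = Re(Z)/|Z| = 63.9/292.9 = 0.2182.
Step 5 — Type: Im(Z) = -285.8 ⇒ leading (phase φ = -77.4°).

PF = 0.2182 (leading, φ = -77.4°)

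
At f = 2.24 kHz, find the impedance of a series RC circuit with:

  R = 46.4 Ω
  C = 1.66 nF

Step 1 — Angular frequency: ω = 2π·f = 2π·2240 = 1.407e+04 rad/s.
Step 2 — Component impedances:
  R: Z = R = 46.4 Ω
  C: Z = 1/(jωC) = -j/(ω·C) = 0 - j4.28e+04 Ω
Step 3 — Series combination: Z_total = R + C = 46.4 - j4.28e+04 Ω = 4.28e+04∠-89.9° Ω.

Z = 46.4 - j4.28e+04 Ω = 4.28e+04∠-89.9° Ω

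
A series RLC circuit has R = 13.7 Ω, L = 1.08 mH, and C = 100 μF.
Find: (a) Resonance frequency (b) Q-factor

Step 1 — Resonance condition Im(Z)=0 gives ω₀ = 1/√(LC).
Step 2 — ω₀ = 1/√(0.00108·0.0001) = 3043 rad/s.
Step 3 — f₀ = ω₀/(2π) = 484.3 Hz.
Step 4 — Series Q: Q = ω₀L/R = 3043·0.00108/13.7 = 0.2399.

(a) f₀ = 484.3 Hz  (b) Q = 0.2399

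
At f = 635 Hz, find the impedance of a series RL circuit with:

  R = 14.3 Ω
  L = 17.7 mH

Step 1 — Angular frequency: ω = 2π·f = 2π·635 = 3990 rad/s.
Step 2 — Component impedances:
  R: Z = R = 14.3 Ω
  L: Z = jωL = j·3990·0.0177 = 0 + j70.62 Ω
Step 3 — Series combination: Z_total = R + L = 14.3 + j70.62 Ω = 72.05∠78.6° Ω.

Z = 14.3 + j70.62 Ω = 72.05∠78.6° Ω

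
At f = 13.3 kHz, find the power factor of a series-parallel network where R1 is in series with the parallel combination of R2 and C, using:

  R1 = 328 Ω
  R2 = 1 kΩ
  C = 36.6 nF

Step 1 — Angular frequency: ω = 2π·f = 2π·1.33e+04 = 8.357e+04 rad/s.
Step 2 — Component impedances:
  R1: Z = R = 328 Ω
  R2: Z = R = 1000 Ω
  C: Z = 1/(jωC) = -j/(ω·C) = 0 - j327 Ω
Step 3 — Parallel branch: R2 || C = 1/(1/R2 + 1/C) = 96.58 - j295.4 Ω.
Step 4 — Series with R1: Z_total = R1 + (R2 || C) = 424.6 - j295.4 Ω = 517.2∠-34.8° Ω.
Step 5 — Power factor: PF = cos(φ) = Re(Z)/|Z| = 424.58/517.22 = 0.8209.
Step 6 — Type: Im(Z) = -295.4 ⇒ leading (phase φ = -34.8°).

PF = 0.8209 (leading, φ = -34.8°)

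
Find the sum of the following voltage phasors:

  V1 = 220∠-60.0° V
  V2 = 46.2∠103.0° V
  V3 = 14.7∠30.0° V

Step 1 — Convert each phasor to rectangular form:
  V1 = 220·(cos(-60.0°) + j·sin(-60.0°)) = 110 - j190.5 V
  V2 = 46.2·(cos(103.0°) + j·sin(103.0°)) = -10.39 + j45.02 V
  V3 = 14.7·(cos(30.0°) + j·sin(30.0°)) = 12.73 + j7.35 V
Step 2 — Sum components: V_total = 112.3 - j138.2 V.
Step 3 — Convert to polar: |V_total| = 178.1 V, ∠V_total = -50.9°.

V_total = 178.1∠-50.9° V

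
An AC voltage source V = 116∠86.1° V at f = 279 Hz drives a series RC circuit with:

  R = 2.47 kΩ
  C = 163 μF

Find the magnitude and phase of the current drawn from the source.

Step 1 — Angular frequency: ω = 2π·f = 2π·279 = 1753 rad/s.
Step 2 — Component impedances:
  R: Z = R = 2470 Ω
  C: Z = 1/(jωC) = -j/(ω·C) = 0 - j3.5 Ω
Step 3 — Series combination: Z_total = R + C = 2470 - j3.5 Ω = 2470∠-0.1° Ω.
Step 4 — Source phasor: V = 116∠86.1° V = 7.89 + j115.7 V.
Step 5 — Ohm's law: I = V / Z_total = (7.89 + j115.7) / (2470 - j3.5) = 0.003128 + j0.04686 A.
Step 6 — Convert to polar: |I| = 0.04696 A, ∠I = 86.2°.

I = 0.04696∠86.2° A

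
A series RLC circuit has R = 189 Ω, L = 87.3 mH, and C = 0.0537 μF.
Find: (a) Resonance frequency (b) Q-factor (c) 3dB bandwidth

Step 1 — Resonance: ω₀ = 1/√(LC) = 1/√(0.0873·5.37e-08) = 1.461e+04 rad/s.
Step 2 — f₀ = ω₀/(2π) = 2324 Hz.
Step 3 — Series Q: Q = ω₀L/R = 1.461e+04·0.0873/189 = 6.746.
Step 4 — Bandwidth: Δω = ω₀/Q = 2165 rad/s; BW = Δω/(2π) = 344.6 Hz.

(a) f₀ = 2324 Hz  (b) Q = 6.746  (c) BW = 344.6 Hz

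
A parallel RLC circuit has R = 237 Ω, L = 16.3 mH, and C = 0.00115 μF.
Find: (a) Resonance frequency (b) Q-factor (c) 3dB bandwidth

Step 1 — Resonance: ω₀ = 1/√(LC) = 1/√(0.0163·1.15e-09) = 2.31e+05 rad/s.
Step 2 — f₀ = ω₀/(2π) = 3.676e+04 Hz.
Step 3 — Parallel Q: Q = R/(ω₀L) = 237/(2.31e+05·0.0163) = 0.06295.
Step 4 — Bandwidth: Δω = ω₀/Q = 3.669e+06 rad/s; BW = Δω/(2π) = 5.839e+05 Hz.

(a) f₀ = 3.676e+04 Hz  (b) Q = 0.06295  (c) BW = 5.839e+05 Hz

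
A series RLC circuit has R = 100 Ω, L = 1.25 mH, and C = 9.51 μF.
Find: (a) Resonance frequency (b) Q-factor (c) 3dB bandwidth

Step 1 — Resonance: ω₀ = 1/√(LC) = 1/√(0.00125·9.51e-06) = 9172 rad/s.
Step 2 — f₀ = ω₀/(2π) = 1460 Hz.
Step 3 — Series Q: Q = ω₀L/R = 9172·0.00125/100 = 0.1146.
Step 4 — Bandwidth: Δω = ω₀/Q = 8e+04 rad/s; BW = Δω/(2π) = 1.273e+04 Hz.

(a) f₀ = 1460 Hz  (b) Q = 0.1146  (c) BW = 1.273e+04 Hz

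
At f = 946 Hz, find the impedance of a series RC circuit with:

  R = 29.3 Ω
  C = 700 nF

Step 1 — Angular frequency: ω = 2π·f = 2π·946 = 5944 rad/s.
Step 2 — Component impedances:
  R: Z = R = 29.3 Ω
  C: Z = 1/(jωC) = -j/(ω·C) = 0 - j240.3 Ω
Step 3 — Series combination: Z_total = R + C = 29.3 - j240.3 Ω = 242.1∠-83.0° Ω.

Z = 29.3 - j240.3 Ω = 242.1∠-83.0° Ω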